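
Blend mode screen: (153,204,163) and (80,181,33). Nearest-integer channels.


Screen: C = 255 - (255-A)×(255-B)/255, rounded to nearest integer
R: 255 - (255-153)×(255-80)/255 = 255 - 17850/255 ≈ 255 - 70.000 = 185.000 → 185
G: 255 - (255-204)×(255-181)/255 = 255 - 3774/255 ≈ 255 - 14.800 = 240.200 → 240
B: 255 - (255-163)×(255-33)/255 = 255 - 20424/255 ≈ 255 - 80.094 = 174.906 → 175
= RGB(185, 240, 175)


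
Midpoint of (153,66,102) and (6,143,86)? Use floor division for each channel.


Midpoint: each channel = ⌊(C₁+C₂)/2⌋
R: ⌊(153+6)/2⌋ = 79
G: ⌊(66+143)/2⌋ = 104
B: ⌊(102+86)/2⌋ = 94
= RGB(79, 104, 94)


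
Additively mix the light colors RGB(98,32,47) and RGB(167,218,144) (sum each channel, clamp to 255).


Additive: each channel = min(255, C₁+C₂)
R: 98+167 = 265 → 255
G: 32+218 = 250 → 250
B: 47+144 = 191 → 191
= RGB(255, 250, 191)


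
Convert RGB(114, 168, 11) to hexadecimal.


R = 114 → 72 (hex)
G = 168 → A8 (hex)
B = 11 → 0B (hex)
Hex = #72A80B


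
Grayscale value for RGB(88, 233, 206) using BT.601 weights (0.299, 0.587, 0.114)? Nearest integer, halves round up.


Gray = 0.299×R + 0.587×G + 0.114×B
Gray = 0.299×88 + 0.587×233 + 0.114×206
Gray = 26.312 + 136.771 + 23.484
Gray = 186.567 → round half up → 187
Gray = 187


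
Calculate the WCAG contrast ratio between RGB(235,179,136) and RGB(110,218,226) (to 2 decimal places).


Linearize each sRGB channel c=v/255: c/12.92 if c ≤ 0.04045 else ((c+0.055)/1.055)^2.4
L = 0.2126×R_lin + 0.7152×G_lin + 0.0722×B_lin
Color 1 (235,179,136):
  R=235: 235/255≈0.9216 > 0.04045 → ((0.9216+0.055)/1.055)^2.4 ≈ 0.83077
  G=179: 179/255≈0.7020 > 0.04045 → ((0.7020+0.055)/1.055)^2.4 ≈ 0.45079
  B=136: 136/255≈0.5333 > 0.04045 → ((0.5333+0.055)/1.055)^2.4 ≈ 0.24620
  L1 = 0.2126×0.83077 + 0.7152×0.45079 + 0.0722×0.24620 ≈ 0.51680
Color 2 (110,218,226):
  R=110: 110/255≈0.4314 > 0.04045 → ((0.4314+0.055)/1.055)^2.4 ≈ 0.15593
  G=218: 218/255≈0.8549 > 0.04045 → ((0.8549+0.055)/1.055)^2.4 ≈ 0.70110
  B=226: 226/255≈0.8863 > 0.04045 → ((0.8863+0.055)/1.055)^2.4 ≈ 0.76052
  L2 = 0.2126×0.15593 + 0.7152×0.70110 + 0.0722×0.76052 ≈ 0.58949
Lighter = 0.58949, Darker = 0.51680
Ratio = (L_lighter + 0.05) / (L_darker + 0.05)
Ratio = (0.58949 + 0.05) / (0.51680 + 0.05) = 0.63949 / 0.56680 ≈ 1.1282
Ratio ≈ 1.13:1


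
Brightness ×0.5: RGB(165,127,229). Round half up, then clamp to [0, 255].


Multiply each channel by 0.5, round half up, clamp to [0, 255]
R: 165×0.5 = 82.5 → round → 83
G: 127×0.5 = 63.5 → round → 64
B: 229×0.5 = 114.5 → round → 115
= RGB(83, 64, 115)


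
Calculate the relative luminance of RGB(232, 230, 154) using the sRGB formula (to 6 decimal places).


Linearize each channel (sRGB transfer function): c = v/255; c_lin = c/12.92 if c ≤ 0.04045, else ((c+0.055)/1.055)^2.4
  R: 232/255 ≈ 0.909804 > 0.04045 → ((0.909804+0.055)/1.055)^2.4 ≈ 0.806952
  G: 230/255 ≈ 0.901961 > 0.04045 → ((0.901961+0.055)/1.055)^2.4 ≈ 0.791298
  B: 154/255 ≈ 0.603922 > 0.04045 → ((0.603922+0.055)/1.055)^2.4 ≈ 0.323143
R_lin = 0.806952, G_lin = 0.791298, B_lin = 0.323143
L = 0.2126×R + 0.7152×G + 0.0722×B
L = 0.2126×0.806952 + 0.7152×0.791298 + 0.0722×0.323143
L ≈ 0.760825


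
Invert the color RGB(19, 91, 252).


Invert: (255-R, 255-G, 255-B)
R: 255-19 = 236
G: 255-91 = 164
B: 255-252 = 3
= RGB(236, 164, 3)


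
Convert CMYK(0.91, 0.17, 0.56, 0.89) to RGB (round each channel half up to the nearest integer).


R = 255 × (1-C) × (1-K) = 255 × 0.09 × 0.11 = 2.5245 → 3
G = 255 × (1-M) × (1-K) = 255 × 0.83 × 0.11 = 23.2815 → 23
B = 255 × (1-Y) × (1-K) = 255 × 0.44 × 0.11 = 12.342 → 12
= RGB(3, 23, 12)


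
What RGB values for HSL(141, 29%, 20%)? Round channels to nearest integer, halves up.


H=141°, S=0.29, L=0.20
C = (1-|2L-1|)×S = (1-|-0.60|)×0.29 = 0.116
H' = H/60 = 141/60 ≈ 2.3500; X = C×(1-|H' mod 2 - 1|) = 0.0406
m = L - C/2 = 0.20 - 0.058 = 0.142
Sector ⌊H'⌋ = 2 → (R',G',B') = (0.0, 0.116, 0.0406)
RGB = ((R'+m)×255, (G'+m)×255, (B'+m)×255) = (36.21, 65.79, 46.563)
Round half up → RGB(36, 66, 47)


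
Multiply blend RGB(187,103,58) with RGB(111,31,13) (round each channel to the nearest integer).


Multiply: C = A×B/255, rounded to nearest integer
R: 187×111/255 = 20757/255 ≈ 81.400 → 81
G: 103×31/255 = 3193/255 ≈ 12.522 → 13
B: 58×13/255 = 754/255 ≈ 2.957 → 3
= RGB(81, 13, 3)


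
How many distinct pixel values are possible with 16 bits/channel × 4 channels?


Total bits = 16 bits/channel × 4 channels = 64 bits
Distinct pixel values = 2^64
= 18,446,744,073,709,551,616 pixel values


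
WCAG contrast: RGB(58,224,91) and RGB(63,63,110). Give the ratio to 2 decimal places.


Linearize each sRGB channel c=v/255: c/12.92 if c ≤ 0.04045 else ((c+0.055)/1.055)^2.4
L = 0.2126×R_lin + 0.7152×G_lin + 0.0722×B_lin
Color 1 (58,224,91):
  R=58: 58/255≈0.2275 > 0.04045 → ((0.2275+0.055)/1.055)^2.4 ≈ 0.04231
  G=224: 224/255≈0.8784 > 0.04045 → ((0.8784+0.055)/1.055)^2.4 ≈ 0.74540
  B=91: 91/255≈0.3569 > 0.04045 → ((0.3569+0.055)/1.055)^2.4 ≈ 0.10462
  L1 = 0.2126×0.04231 + 0.7152×0.74540 + 0.0722×0.10462 ≈ 0.54966
Color 2 (63,63,110):
  R=63: 63/255≈0.2471 > 0.04045 → ((0.2471+0.055)/1.055)^2.4 ≈ 0.04971
  G=63: 63/255≈0.2471 > 0.04045 → ((0.2471+0.055)/1.055)^2.4 ≈ 0.04971
  B=110: 110/255≈0.4314 > 0.04045 → ((0.4314+0.055)/1.055)^2.4 ≈ 0.15593
  L2 = 0.2126×0.04971 + 0.7152×0.04971 + 0.0722×0.15593 ≈ 0.05738
Lighter = 0.54966, Darker = 0.05738
Ratio = (L_lighter + 0.05) / (L_darker + 0.05)
Ratio = (0.54966 + 0.05) / (0.05738 + 0.05) = 0.59966 / 0.10738 ≈ 5.5847
Ratio ≈ 5.58:1


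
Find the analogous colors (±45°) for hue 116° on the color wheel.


Base hue: 116°
Left analog: (116 - 45) mod 360 = 71°
Right analog: (116 + 45) mod 360 = 161°
Analogous hues = 71° and 161°


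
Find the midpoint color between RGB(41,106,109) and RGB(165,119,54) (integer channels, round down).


Midpoint: each channel = ⌊(C₁+C₂)/2⌋
R: ⌊(41+165)/2⌋ = 103
G: ⌊(106+119)/2⌋ = 112
B: ⌊(109+54)/2⌋ = 81
= RGB(103, 112, 81)


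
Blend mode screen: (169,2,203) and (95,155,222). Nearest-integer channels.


Screen: C = 255 - (255-A)×(255-B)/255, rounded to nearest integer
R: 255 - (255-169)×(255-95)/255 = 255 - 13760/255 ≈ 255 - 53.961 = 201.039 → 201
G: 255 - (255-2)×(255-155)/255 = 255 - 25300/255 ≈ 255 - 99.216 = 155.784 → 156
B: 255 - (255-203)×(255-222)/255 = 255 - 1716/255 ≈ 255 - 6.729 = 248.271 → 248
= RGB(201, 156, 248)


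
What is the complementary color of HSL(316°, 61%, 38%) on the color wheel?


Complement = opposite side of color wheel = hue + 180°
H' = (316 + 180) mod 360 = 136°
S and L unchanged.
= HSL(136°, 61%, 38%)


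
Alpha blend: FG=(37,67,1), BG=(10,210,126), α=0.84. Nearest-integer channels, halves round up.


C = α×F + (1-α)×B, with 1-α = 0.16
R: 0.84×37 + 0.16×10 = 31.08 + 1.60 = 32.68 → 33
G: 0.84×67 + 0.16×210 = 56.28 + 33.60 = 89.88 → 90
B: 0.84×1 + 0.16×126 = 0.84 + 20.16 = 21.00 → 21
= RGB(33, 90, 21)


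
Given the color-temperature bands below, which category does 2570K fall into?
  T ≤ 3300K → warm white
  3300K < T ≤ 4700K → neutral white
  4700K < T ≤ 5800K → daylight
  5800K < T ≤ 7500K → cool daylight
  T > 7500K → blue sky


Temperature: 2570K
2570K ≤ 3300K → warm white
Classification: warm white


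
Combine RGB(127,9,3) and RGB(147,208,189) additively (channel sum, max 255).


Additive: each channel = min(255, C₁+C₂)
R: 127+147 = 274 → 255
G: 9+208 = 217 → 217
B: 3+189 = 192 → 192
= RGB(255, 217, 192)


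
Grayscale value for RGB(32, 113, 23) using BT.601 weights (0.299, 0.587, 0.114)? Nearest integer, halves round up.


Gray = 0.299×R + 0.587×G + 0.114×B
Gray = 0.299×32 + 0.587×113 + 0.114×23
Gray = 9.568 + 66.331 + 2.622
Gray = 78.521 → round half up → 79
Gray = 79


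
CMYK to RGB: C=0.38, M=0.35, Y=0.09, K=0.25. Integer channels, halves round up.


R = 255 × (1-C) × (1-K) = 255 × 0.62 × 0.75 = 118.575 → 119
G = 255 × (1-M) × (1-K) = 255 × 0.65 × 0.75 = 124.3125 → 124
B = 255 × (1-Y) × (1-K) = 255 × 0.91 × 0.75 = 174.0375 → 174
= RGB(119, 124, 174)


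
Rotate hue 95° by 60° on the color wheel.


New hue = (H + rotation) mod 360
New hue = (95 + 60) mod 360
= 155 mod 360
= 155°


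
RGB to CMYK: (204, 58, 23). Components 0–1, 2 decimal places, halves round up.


R'=204/255≈0.8000, G'=58/255≈0.2275, B'=23/255≈0.0902
K = 1 - max(R',G',B') = 1 - 204/255 = 51/255 = 0.2 → 0.20
(1-R'-K)/(1-K) simplifies to (max-R)/max with max = 204:
C = (204-204)/204 = 0/204 = 0 → 0.00
M = (204-58)/204 = 146/204 = 0.71568… → 0.72
Y = (204-23)/204 = 181/204 = 0.88725… → 0.89
= CMYK(0.00, 0.72, 0.89, 0.20)


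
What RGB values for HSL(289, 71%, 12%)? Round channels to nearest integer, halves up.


H=289°, S=0.71, L=0.12
C = (1-|2L-1|)×S = (1-|-0.76|)×0.71 = 0.1704
H' = H/60 = 289/60 ≈ 4.8167; X = C×(1-|H' mod 2 - 1|) = 0.13916
m = L - C/2 = 0.12 - 0.0852 = 0.0348
Sector ⌊H'⌋ = 4 → (R',G',B') = (0.13916, 0.0, 0.1704)
RGB = ((R'+m)×255, (G'+m)×255, (B'+m)×255) = (44.3598, 8.874, 52.326)
Round half up → RGB(44, 9, 52)


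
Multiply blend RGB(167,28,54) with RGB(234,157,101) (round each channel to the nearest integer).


Multiply: C = A×B/255, rounded to nearest integer
R: 167×234/255 = 39078/255 ≈ 153.247 → 153
G: 28×157/255 = 4396/255 ≈ 17.239 → 17
B: 54×101/255 = 5454/255 ≈ 21.388 → 21
= RGB(153, 17, 21)


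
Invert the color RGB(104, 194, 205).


Invert: (255-R, 255-G, 255-B)
R: 255-104 = 151
G: 255-194 = 61
B: 255-205 = 50
= RGB(151, 61, 50)


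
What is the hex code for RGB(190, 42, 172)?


R = 190 → BE (hex)
G = 42 → 2A (hex)
B = 172 → AC (hex)
Hex = #BE2AAC


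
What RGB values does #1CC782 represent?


1C → 28 (R)
C7 → 199 (G)
82 → 130 (B)
= RGB(28, 199, 130)


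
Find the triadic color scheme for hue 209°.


Triadic: equally spaced at 120° intervals
H1 = 209°
H2 = (209 + 120) mod 360 = 329°
H3 = (209 + 240) mod 360 = 89°
Triadic = 209°, 329°, 89°


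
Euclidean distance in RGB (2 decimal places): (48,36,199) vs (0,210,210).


d = √[(R₁-R₂)² + (G₁-G₂)² + (B₁-B₂)²]
d = √[(48-0)² + (36-210)² + (199-210)²]
d = √[2304 + 30276 + 121]
d = √32701
d ≈ 180.83


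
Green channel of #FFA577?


Color: #FFA577
R = FF = 255
G = A5 = 165
B = 77 = 119
Green = 165


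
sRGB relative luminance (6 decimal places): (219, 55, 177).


Linearize each channel (sRGB transfer function): c = v/255; c_lin = c/12.92 if c ≤ 0.04045, else ((c+0.055)/1.055)^2.4
  R: 219/255 ≈ 0.858824 > 0.04045 → ((0.858824+0.055)/1.055)^2.4 ≈ 0.708376
  G: 55/255 ≈ 0.215686 > 0.04045 → ((0.215686+0.055)/1.055)^2.4 ≈ 0.038204
  B: 177/255 ≈ 0.694118 > 0.04045 → ((0.694118+0.055)/1.055)^2.4 ≈ 0.439657
R_lin = 0.708376, G_lin = 0.038204, B_lin = 0.439657
L = 0.2126×R + 0.7152×G + 0.0722×B
L = 0.2126×0.708376 + 0.7152×0.038204 + 0.0722×0.439657
L ≈ 0.209668


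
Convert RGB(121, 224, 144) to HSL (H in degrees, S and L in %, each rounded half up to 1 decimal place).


Normalize: R'=121/255≈0.4745, G'=224/255≈0.8784, B'=144/255≈0.5647
Max=224/255, Min=121/255, Δ=Max-Min=103/255
L = (Max+Min)/2 = (224+121)/510 = 345/510 = 0.67647… → L = 67.6%
L > 0.5 → S = Δ/(2-Max-Min) = 103/(510-224-121) = 103/165 = 0.62424… → S = 62.4%
(the 1/255 factors cancel in S and H, so raw channel differences can be used)
Max is G' → H = 60 × ((B-R)/Δ + 2) = 60 × ((144-121)/103 + 2)
  23/103 + 2 = 0.2233… + 2 = 2.2233…
  H = 60 × 2.2233… = 133.398…° → H = 133.4°
= HSL(133.4°, 62.4%, 67.6%)


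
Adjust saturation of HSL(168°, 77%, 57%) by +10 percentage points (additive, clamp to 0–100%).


Original S = 77%
Adjustment = +10 percentage points
New S = 77 + (10) = 87
Clamp to [0, 100] → 87
= HSL(168°, 87%, 57%)


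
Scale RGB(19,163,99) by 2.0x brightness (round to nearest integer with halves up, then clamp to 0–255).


Multiply each channel by 2.0, round half up, clamp to [0, 255]
R: 19×2.0 = 38
G: 163×2.0 = 326 → clamp → 255
B: 99×2.0 = 198
= RGB(38, 255, 198)


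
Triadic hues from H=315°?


Triadic: equally spaced at 120° intervals
H1 = 315°
H2 = (315 + 120) mod 360 = 75°
H3 = (315 + 240) mod 360 = 195°
Triadic = 315°, 75°, 195°


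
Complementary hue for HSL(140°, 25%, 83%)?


Complement = opposite side of color wheel = hue + 180°
H' = (140 + 180) mod 360 = 320°
S and L unchanged.
= HSL(320°, 25%, 83%)


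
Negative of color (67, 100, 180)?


Invert: (255-R, 255-G, 255-B)
R: 255-67 = 188
G: 255-100 = 155
B: 255-180 = 75
= RGB(188, 155, 75)


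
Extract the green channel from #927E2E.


Color: #927E2E
R = 92 = 146
G = 7E = 126
B = 2E = 46
Green = 126


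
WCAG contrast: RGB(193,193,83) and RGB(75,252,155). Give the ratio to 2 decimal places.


Linearize each sRGB channel c=v/255: c/12.92 if c ≤ 0.04045 else ((c+0.055)/1.055)^2.4
L = 0.2126×R_lin + 0.7152×G_lin + 0.0722×B_lin
Color 1 (193,193,83):
  R=193: 193/255≈0.7569 > 0.04045 → ((0.7569+0.055)/1.055)^2.4 ≈ 0.53328
  G=193: 193/255≈0.7569 > 0.04045 → ((0.7569+0.055)/1.055)^2.4 ≈ 0.53328
  B=83: 83/255≈0.3255 > 0.04045 → ((0.3255+0.055)/1.055)^2.4 ≈ 0.08650
  L1 = 0.2126×0.53328 + 0.7152×0.53328 + 0.0722×0.08650 ≈ 0.50102
Color 2 (75,252,155):
  R=75: 75/255≈0.2941 > 0.04045 → ((0.2941+0.055)/1.055)^2.4 ≈ 0.07036
  G=252: 252/255≈0.9882 > 0.04045 → ((0.9882+0.055)/1.055)^2.4 ≈ 0.97345
  B=155: 155/255≈0.6078 > 0.04045 → ((0.6078+0.055)/1.055)^2.4 ≈ 0.32778
  L2 = 0.2126×0.07036 + 0.7152×0.97345 + 0.0722×0.32778 ≈ 0.73483
Lighter = 0.73483, Darker = 0.50102
Ratio = (L_lighter + 0.05) / (L_darker + 0.05)
Ratio = (0.73483 + 0.05) / (0.50102 + 0.05) = 0.78483 / 0.55102 ≈ 1.4243
Ratio ≈ 1.42:1


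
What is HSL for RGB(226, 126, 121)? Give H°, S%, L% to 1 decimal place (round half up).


Normalize: R'=226/255≈0.8863, G'=126/255≈0.4941, B'=121/255≈0.4745
Max=226/255, Min=121/255, Δ=Max-Min=105/255
L = (Max+Min)/2 = (226+121)/510 = 347/510 = 0.68039… → L = 68.0%
L > 0.5 → S = Δ/(2-Max-Min) = 105/(510-226-121) = 105/163 = 0.64417… → S = 64.4%
(the 1/255 factors cancel in S and H, so raw channel differences can be used)
Max is R' → H = 60 × (((G-B)/Δ) mod 6) = 60 × (((126-121)/105) mod 6)
  5/105 = 0.0476…
  H = 60 × 0.0476… = 2.857…° → H = 2.9°
= HSL(2.9°, 64.4%, 68.0%)


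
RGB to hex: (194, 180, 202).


R = 194 → C2 (hex)
G = 180 → B4 (hex)
B = 202 → CA (hex)
Hex = #C2B4CA


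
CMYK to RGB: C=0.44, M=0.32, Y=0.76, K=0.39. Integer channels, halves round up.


R = 255 × (1-C) × (1-K) = 255 × 0.56 × 0.61 = 87.108 → 87
G = 255 × (1-M) × (1-K) = 255 × 0.68 × 0.61 = 105.774 → 106
B = 255 × (1-Y) × (1-K) = 255 × 0.24 × 0.61 = 37.332 → 37
= RGB(87, 106, 37)


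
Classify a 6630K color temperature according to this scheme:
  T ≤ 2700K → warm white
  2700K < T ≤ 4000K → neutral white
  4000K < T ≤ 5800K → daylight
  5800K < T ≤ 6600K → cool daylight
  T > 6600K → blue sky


Temperature: 6630K
6630K > 6600K → blue sky
Classification: blue sky


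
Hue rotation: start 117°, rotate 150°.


New hue = (H + rotation) mod 360
New hue = (117 + 150) mod 360
= 267 mod 360
= 267°


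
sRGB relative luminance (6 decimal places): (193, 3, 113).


Linearize each channel (sRGB transfer function): c = v/255; c_lin = c/12.92 if c ≤ 0.04045, else ((c+0.055)/1.055)^2.4
  R: 193/255 ≈ 0.756863 > 0.04045 → ((0.756863+0.055)/1.055)^2.4 ≈ 0.533276
  G: 3/255 ≈ 0.011765 ≤ 0.04045 → 0.011765/12.92 ≈ 0.000911
  B: 113/255 ≈ 0.443137 > 0.04045 → ((0.443137+0.055)/1.055)^2.4 ≈ 0.165132
R_lin = 0.533276, G_lin = 0.000911, B_lin = 0.165132
L = 0.2126×R + 0.7152×G + 0.0722×B
L = 0.2126×0.533276 + 0.7152×0.000911 + 0.0722×0.165132
L ≈ 0.125948


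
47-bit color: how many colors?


Colors = 2^bits = 2^47
= 140,737,488,355,328 colors


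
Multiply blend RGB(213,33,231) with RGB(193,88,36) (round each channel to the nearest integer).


Multiply: C = A×B/255, rounded to nearest integer
R: 213×193/255 = 41109/255 ≈ 161.212 → 161
G: 33×88/255 = 2904/255 ≈ 11.388 → 11
B: 231×36/255 = 8316/255 ≈ 32.612 → 33
= RGB(161, 11, 33)


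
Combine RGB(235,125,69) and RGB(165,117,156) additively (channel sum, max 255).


Additive: each channel = min(255, C₁+C₂)
R: 235+165 = 400 → 255
G: 125+117 = 242 → 242
B: 69+156 = 225 → 225
= RGB(255, 242, 225)


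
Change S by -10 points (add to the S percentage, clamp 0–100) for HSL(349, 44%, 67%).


Original S = 44%
Adjustment = -10 percentage points
New S = 44 + (-10) = 34
Clamp to [0, 100] → 34
= HSL(349°, 34%, 67%)


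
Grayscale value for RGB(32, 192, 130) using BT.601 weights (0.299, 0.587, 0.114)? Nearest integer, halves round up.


Gray = 0.299×R + 0.587×G + 0.114×B
Gray = 0.299×32 + 0.587×192 + 0.114×130
Gray = 9.568 + 112.704 + 14.820
Gray = 137.092 → round half up → 137
Gray = 137


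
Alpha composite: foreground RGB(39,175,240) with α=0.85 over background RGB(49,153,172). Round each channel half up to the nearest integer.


C = α×F + (1-α)×B, with 1-α = 0.15
R: 0.85×39 + 0.15×49 = 33.15 + 7.35 = 40.50 → 41
G: 0.85×175 + 0.15×153 = 148.75 + 22.95 = 171.70 → 172
B: 0.85×240 + 0.15×172 = 204.00 + 25.80 = 229.80 → 230
= RGB(41, 172, 230)


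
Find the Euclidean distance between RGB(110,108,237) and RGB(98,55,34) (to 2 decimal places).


d = √[(R₁-R₂)² + (G₁-G₂)² + (B₁-B₂)²]
d = √[(110-98)² + (108-55)² + (237-34)²]
d = √[144 + 2809 + 41209]
d = √44162
d ≈ 210.15


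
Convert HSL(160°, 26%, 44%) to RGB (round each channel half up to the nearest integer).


H=160°, S=0.26, L=0.44
C = (1-|2L-1|)×S = (1-|-0.12|)×0.26 = 0.2288
H' = H/60 = 160/60 ≈ 2.6667; X = C×(1-|H' mod 2 - 1|) ≈ 0.1525
m = L - C/2 = 0.44 - 0.1144 = 0.3256
Sector ⌊H'⌋ = 2 → (R',G',B') = (0.0, 0.2288, ≈0.1525)
RGB = ((R'+m)×255, (G'+m)×255, (B'+m)×255) = (83.028, 141.372, 121.924)
Round half up → RGB(83, 141, 122)


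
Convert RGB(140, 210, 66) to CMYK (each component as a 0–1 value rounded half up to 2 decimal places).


R'=140/255≈0.5490, G'=210/255≈0.8235, B'=66/255≈0.2588
K = 1 - max(R',G',B') = 1 - 210/255 = 45/255 = 0.17647… → 0.18
(1-R'-K)/(1-K) simplifies to (max-R)/max with max = 210:
C = (210-140)/210 = 70/210 = 0.33333… → 0.33
M = (210-210)/210 = 0/210 = 0 → 0.00
Y = (210-66)/210 = 144/210 = 0.68571… → 0.69
= CMYK(0.33, 0.00, 0.69, 0.18)


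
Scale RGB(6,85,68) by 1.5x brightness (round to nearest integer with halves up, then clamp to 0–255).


Multiply each channel by 1.5, round half up, clamp to [0, 255]
R: 6×1.5 = 9
G: 85×1.5 = 127.5 → round → 128
B: 68×1.5 = 102
= RGB(9, 128, 102)


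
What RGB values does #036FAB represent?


03 → 3 (R)
6F → 111 (G)
AB → 171 (B)
= RGB(3, 111, 171)


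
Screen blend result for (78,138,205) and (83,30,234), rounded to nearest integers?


Screen: C = 255 - (255-A)×(255-B)/255, rounded to nearest integer
R: 255 - (255-78)×(255-83)/255 = 255 - 30444/255 ≈ 255 - 119.388 = 135.612 → 136
G: 255 - (255-138)×(255-30)/255 = 255 - 26325/255 ≈ 255 - 103.235 = 151.765 → 152
B: 255 - (255-205)×(255-234)/255 = 255 - 1050/255 ≈ 255 - 4.118 = 250.882 → 251
= RGB(136, 152, 251)


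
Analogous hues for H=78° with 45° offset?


Base hue: 78°
Left analog: (78 - 45) mod 360 = 33°
Right analog: (78 + 45) mod 360 = 123°
Analogous hues = 33° and 123°


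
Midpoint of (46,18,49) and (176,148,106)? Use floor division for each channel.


Midpoint: each channel = ⌊(C₁+C₂)/2⌋
R: ⌊(46+176)/2⌋ = 111
G: ⌊(18+148)/2⌋ = 83
B: ⌊(49+106)/2⌋ = 77
= RGB(111, 83, 77)


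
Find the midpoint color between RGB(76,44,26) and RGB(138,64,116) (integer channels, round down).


Midpoint: each channel = ⌊(C₁+C₂)/2⌋
R: ⌊(76+138)/2⌋ = 107
G: ⌊(44+64)/2⌋ = 54
B: ⌊(26+116)/2⌋ = 71
= RGB(107, 54, 71)


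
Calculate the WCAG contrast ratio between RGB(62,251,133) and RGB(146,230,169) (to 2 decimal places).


Linearize each sRGB channel c=v/255: c/12.92 if c ≤ 0.04045 else ((c+0.055)/1.055)^2.4
L = 0.2126×R_lin + 0.7152×G_lin + 0.0722×B_lin
Color 1 (62,251,133):
  R=62: 62/255≈0.2431 > 0.04045 → ((0.2431+0.055)/1.055)^2.4 ≈ 0.04817
  G=251: 251/255≈0.9843 > 0.04045 → ((0.9843+0.055)/1.055)^2.4 ≈ 0.96469
  B=133: 133/255≈0.5216 > 0.04045 → ((0.5216+0.055)/1.055)^2.4 ≈ 0.23455
  L1 = 0.2126×0.04817 + 0.7152×0.96469 + 0.0722×0.23455 ≈ 0.71712
Color 2 (146,230,169):
  R=146: 146/255≈0.5725 > 0.04045 → ((0.5725+0.055)/1.055)^2.4 ≈ 0.28744
  G=230: 230/255≈0.9020 > 0.04045 → ((0.9020+0.055)/1.055)^2.4 ≈ 0.79130
  B=169: 169/255≈0.6627 > 0.04045 → ((0.6627+0.055)/1.055)^2.4 ≈ 0.39676
  L2 = 0.2126×0.28744 + 0.7152×0.79130 + 0.0722×0.39676 ≈ 0.65569
Lighter = 0.71712, Darker = 0.65569
Ratio = (L_lighter + 0.05) / (L_darker + 0.05)
Ratio = (0.71712 + 0.05) / (0.65569 + 0.05) = 0.76712 / 0.70569 ≈ 1.0870
Ratio ≈ 1.09:1


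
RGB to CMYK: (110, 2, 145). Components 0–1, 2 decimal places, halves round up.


R'=110/255≈0.4314, G'=2/255≈0.0078, B'=145/255≈0.5686
K = 1 - max(R',G',B') = 1 - 145/255 = 110/255 = 0.43137… → 0.43
(1-R'-K)/(1-K) simplifies to (max-R)/max with max = 145:
C = (145-110)/145 = 35/145 = 0.24137… → 0.24
M = (145-2)/145 = 143/145 = 0.98620… → 0.99
Y = (145-145)/145 = 0/145 = 0 → 0.00
= CMYK(0.24, 0.99, 0.00, 0.43)


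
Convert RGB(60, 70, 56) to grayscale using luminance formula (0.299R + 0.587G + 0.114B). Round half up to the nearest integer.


Gray = 0.299×R + 0.587×G + 0.114×B
Gray = 0.299×60 + 0.587×70 + 0.114×56
Gray = 17.940 + 41.090 + 6.384
Gray = 65.414 → round half up → 65
Gray = 65


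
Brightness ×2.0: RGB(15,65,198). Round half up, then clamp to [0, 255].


Multiply each channel by 2.0, round half up, clamp to [0, 255]
R: 15×2.0 = 30
G: 65×2.0 = 130
B: 198×2.0 = 396 → clamp → 255
= RGB(30, 130, 255)


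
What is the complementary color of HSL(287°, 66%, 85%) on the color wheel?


Complement = opposite side of color wheel = hue + 180°
H' = (287 + 180) mod 360 = 107°
S and L unchanged.
= HSL(107°, 66%, 85%)


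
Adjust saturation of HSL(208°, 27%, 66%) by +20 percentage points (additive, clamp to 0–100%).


Original S = 27%
Adjustment = +20 percentage points
New S = 27 + (20) = 47
Clamp to [0, 100] → 47
= HSL(208°, 47%, 66%)


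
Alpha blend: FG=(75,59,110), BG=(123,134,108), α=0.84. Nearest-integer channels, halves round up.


C = α×F + (1-α)×B, with 1-α = 0.16
R: 0.84×75 + 0.16×123 = 63.00 + 19.68 = 82.68 → 83
G: 0.84×59 + 0.16×134 = 49.56 + 21.44 = 71.00 → 71
B: 0.84×110 + 0.16×108 = 92.40 + 17.28 = 109.68 → 110
= RGB(83, 71, 110)


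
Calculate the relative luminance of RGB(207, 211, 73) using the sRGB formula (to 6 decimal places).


Linearize each channel (sRGB transfer function): c = v/255; c_lin = c/12.92 if c ≤ 0.04045, else ((c+0.055)/1.055)^2.4
  R: 207/255 ≈ 0.811765 > 0.04045 → ((0.811765+0.055)/1.055)^2.4 ≈ 0.623960
  G: 211/255 ≈ 0.827451 > 0.04045 → ((0.827451+0.055)/1.055)^2.4 ≈ 0.651406
  B: 73/255 ≈ 0.286275 > 0.04045 → ((0.286275+0.055)/1.055)^2.4 ≈ 0.066626
R_lin = 0.623960, G_lin = 0.651406, B_lin = 0.066626
L = 0.2126×R + 0.7152×G + 0.0722×B
L = 0.2126×0.623960 + 0.7152×0.651406 + 0.0722×0.066626
L ≈ 0.603350


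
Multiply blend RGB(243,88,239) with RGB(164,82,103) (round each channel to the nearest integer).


Multiply: C = A×B/255, rounded to nearest integer
R: 243×164/255 = 39852/255 ≈ 156.282 → 156
G: 88×82/255 = 7216/255 ≈ 28.298 → 28
B: 239×103/255 = 24617/255 ≈ 96.537 → 97
= RGB(156, 28, 97)


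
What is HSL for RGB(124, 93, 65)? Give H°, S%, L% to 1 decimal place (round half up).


Normalize: R'=124/255≈0.4863, G'=93/255≈0.3647, B'=65/255≈0.2549
Max=124/255, Min=65/255, Δ=Max-Min=59/255
L = (Max+Min)/2 = (124+65)/510 = 189/510 = 0.37058… → L = 37.1%
L ≤ 0.5 → S = Δ/(Max+Min) = 59/(124+65) = 59/189 = 0.31216… → S = 31.2%
(the 1/255 factors cancel in S and H, so raw channel differences can be used)
Max is R' → H = 60 × (((G-B)/Δ) mod 6) = 60 × (((93-65)/59) mod 6)
  28/59 = 0.4745…
  H = 60 × 0.4745… = 28.474…° → H = 28.5°
= HSL(28.5°, 31.2%, 37.1%)


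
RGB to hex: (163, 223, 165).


R = 163 → A3 (hex)
G = 223 → DF (hex)
B = 165 → A5 (hex)
Hex = #A3DFA5


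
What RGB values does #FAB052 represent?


FA → 250 (R)
B0 → 176 (G)
52 → 82 (B)
= RGB(250, 176, 82)


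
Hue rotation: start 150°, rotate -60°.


New hue = (H + rotation) mod 360
New hue = (150 -60) mod 360
= 90 mod 360
= 90°


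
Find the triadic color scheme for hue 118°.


Triadic: equally spaced at 120° intervals
H1 = 118°
H2 = (118 + 120) mod 360 = 238°
H3 = (118 + 240) mod 360 = 358°
Triadic = 118°, 238°, 358°


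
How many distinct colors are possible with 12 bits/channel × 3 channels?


Total bits = 12 bits/channel × 3 channels = 36 bits
Distinct colors = 2^36
= 68,719,476,736 colors


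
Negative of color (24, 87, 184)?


Invert: (255-R, 255-G, 255-B)
R: 255-24 = 231
G: 255-87 = 168
B: 255-184 = 71
= RGB(231, 168, 71)


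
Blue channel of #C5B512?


Color: #C5B512
R = C5 = 197
G = B5 = 181
B = 12 = 18
Blue = 18


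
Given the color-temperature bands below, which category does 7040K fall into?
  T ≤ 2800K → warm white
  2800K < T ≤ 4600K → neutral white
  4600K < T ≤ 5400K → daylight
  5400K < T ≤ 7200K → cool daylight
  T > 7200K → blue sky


Temperature: 7040K
5400K < 7040K ≤ 7200K → cool daylight
Classification: cool daylight


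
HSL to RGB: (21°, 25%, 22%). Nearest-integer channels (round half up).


H=21°, S=0.25, L=0.22
C = (1-|2L-1|)×S = (1-|-0.56|)×0.25 = 0.11
H' = H/60 = 21/60 ≈ 0.3500; X = C×(1-|H' mod 2 - 1|) = 0.0385
m = L - C/2 = 0.22 - 0.055 = 0.165
Sector ⌊H'⌋ = 0 → (R',G',B') = (0.11, 0.0385, 0.0)
RGB = ((R'+m)×255, (G'+m)×255, (B'+m)×255) = (70.125, 51.8925, 42.075)
Round half up → RGB(70, 52, 42)


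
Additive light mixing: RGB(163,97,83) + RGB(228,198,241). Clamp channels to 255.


Additive: each channel = min(255, C₁+C₂)
R: 163+228 = 391 → 255
G: 97+198 = 295 → 255
B: 83+241 = 324 → 255
= RGB(255, 255, 255)


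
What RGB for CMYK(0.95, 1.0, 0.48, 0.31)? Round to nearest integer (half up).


R = 255 × (1-C) × (1-K) = 255 × 0.05 × 0.69 = 8.7975 → 9
G = 255 × (1-M) × (1-K) = 255 × 0.00 × 0.69 = 0
B = 255 × (1-Y) × (1-K) = 255 × 0.52 × 0.69 = 91.494 → 91
= RGB(9, 0, 91)


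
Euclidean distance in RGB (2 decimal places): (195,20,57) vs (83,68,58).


d = √[(R₁-R₂)² + (G₁-G₂)² + (B₁-B₂)²]
d = √[(195-83)² + (20-68)² + (57-58)²]
d = √[12544 + 2304 + 1]
d = √14849
d ≈ 121.86


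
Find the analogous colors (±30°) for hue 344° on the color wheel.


Base hue: 344°
Left analog: (344 - 30) mod 360 = 314°
Right analog: (344 + 30) mod 360 = 14°
Analogous hues = 314° and 14°


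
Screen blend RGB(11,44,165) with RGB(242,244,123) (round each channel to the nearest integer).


Screen: C = 255 - (255-A)×(255-B)/255, rounded to nearest integer
R: 255 - (255-11)×(255-242)/255 = 255 - 3172/255 ≈ 255 - 12.439 = 242.561 → 243
G: 255 - (255-44)×(255-244)/255 = 255 - 2321/255 ≈ 255 - 9.102 = 245.898 → 246
B: 255 - (255-165)×(255-123)/255 = 255 - 11880/255 ≈ 255 - 46.588 = 208.412 → 208
= RGB(243, 246, 208)


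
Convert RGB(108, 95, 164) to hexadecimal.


R = 108 → 6C (hex)
G = 95 → 5F (hex)
B = 164 → A4 (hex)
Hex = #6C5FA4


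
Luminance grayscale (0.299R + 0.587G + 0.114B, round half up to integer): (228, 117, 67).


Gray = 0.299×R + 0.587×G + 0.114×B
Gray = 0.299×228 + 0.587×117 + 0.114×67
Gray = 68.172 + 68.679 + 7.638
Gray = 144.489 → round half up → 144
Gray = 144


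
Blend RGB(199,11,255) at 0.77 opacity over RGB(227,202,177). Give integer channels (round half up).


C = α×F + (1-α)×B, with 1-α = 0.23
R: 0.77×199 + 0.23×227 = 153.23 + 52.21 = 205.44 → 205
G: 0.77×11 + 0.23×202 = 8.47 + 46.46 = 54.93 → 55
B: 0.77×255 + 0.23×177 = 196.35 + 40.71 = 237.06 → 237
= RGB(205, 55, 237)


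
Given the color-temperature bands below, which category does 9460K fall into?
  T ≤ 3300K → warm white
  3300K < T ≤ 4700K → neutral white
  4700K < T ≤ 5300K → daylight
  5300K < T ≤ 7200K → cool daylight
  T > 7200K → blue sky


Temperature: 9460K
9460K > 7200K → blue sky
Classification: blue sky


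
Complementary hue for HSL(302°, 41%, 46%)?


Complement = opposite side of color wheel = hue + 180°
H' = (302 + 180) mod 360 = 122°
S and L unchanged.
= HSL(122°, 41%, 46%)


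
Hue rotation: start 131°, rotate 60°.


New hue = (H + rotation) mod 360
New hue = (131 + 60) mod 360
= 191 mod 360
= 191°


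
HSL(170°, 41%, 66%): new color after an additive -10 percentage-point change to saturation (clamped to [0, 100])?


Original S = 41%
Adjustment = -10 percentage points
New S = 41 + (-10) = 31
Clamp to [0, 100] → 31
= HSL(170°, 31%, 66%)


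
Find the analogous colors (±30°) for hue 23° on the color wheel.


Base hue: 23°
Left analog: (23 - 30) mod 360 = 353°
Right analog: (23 + 30) mod 360 = 53°
Analogous hues = 353° and 53°


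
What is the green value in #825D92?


Color: #825D92
R = 82 = 130
G = 5D = 93
B = 92 = 146
Green = 93


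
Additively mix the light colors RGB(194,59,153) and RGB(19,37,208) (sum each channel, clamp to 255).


Additive: each channel = min(255, C₁+C₂)
R: 194+19 = 213 → 213
G: 59+37 = 96 → 96
B: 153+208 = 361 → 255
= RGB(213, 96, 255)


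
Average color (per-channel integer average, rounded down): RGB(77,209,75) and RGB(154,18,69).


Midpoint: each channel = ⌊(C₁+C₂)/2⌋
R: ⌊(77+154)/2⌋ = 115
G: ⌊(209+18)/2⌋ = 113
B: ⌊(75+69)/2⌋ = 72
= RGB(115, 113, 72)


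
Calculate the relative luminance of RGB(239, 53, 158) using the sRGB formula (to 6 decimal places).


Linearize each channel (sRGB transfer function): c = v/255; c_lin = c/12.92 if c ≤ 0.04045, else ((c+0.055)/1.055)^2.4
  R: 239/255 ≈ 0.937255 > 0.04045 → ((0.937255+0.055)/1.055)^2.4 ≈ 0.863157
  G: 53/255 ≈ 0.207843 > 0.04045 → ((0.207843+0.055)/1.055)^2.4 ≈ 0.035601
  B: 158/255 ≈ 0.619608 > 0.04045 → ((0.619608+0.055)/1.055)^2.4 ≈ 0.341914
R_lin = 0.863157, G_lin = 0.035601, B_lin = 0.341914
L = 0.2126×R + 0.7152×G + 0.0722×B
L = 0.2126×0.863157 + 0.7152×0.035601 + 0.0722×0.341914
L ≈ 0.233656


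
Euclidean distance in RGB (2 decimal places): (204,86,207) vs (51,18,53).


d = √[(R₁-R₂)² + (G₁-G₂)² + (B₁-B₂)²]
d = √[(204-51)² + (86-18)² + (207-53)²]
d = √[23409 + 4624 + 23716]
d = √51749
d ≈ 227.48


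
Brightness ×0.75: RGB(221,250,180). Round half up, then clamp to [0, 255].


Multiply each channel by 0.75, round half up, clamp to [0, 255]
R: 221×0.75 = 165.75 → round → 166
G: 250×0.75 = 187.5 → round → 188
B: 180×0.75 = 135
= RGB(166, 188, 135)


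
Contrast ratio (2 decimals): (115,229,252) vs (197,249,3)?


Linearize each sRGB channel c=v/255: c/12.92 if c ≤ 0.04045 else ((c+0.055)/1.055)^2.4
L = 0.2126×R_lin + 0.7152×G_lin + 0.0722×B_lin
Color 1 (115,229,252):
  R=115: 115/255≈0.4510 > 0.04045 → ((0.4510+0.055)/1.055)^2.4 ≈ 0.17144
  G=229: 229/255≈0.8980 > 0.04045 → ((0.8980+0.055)/1.055)^2.4 ≈ 0.78354
  B=252: 252/255≈0.9882 > 0.04045 → ((0.9882+0.055)/1.055)^2.4 ≈ 0.97345
  L1 = 0.2126×0.17144 + 0.7152×0.78354 + 0.0722×0.97345 ≈ 0.66712
Color 2 (197,249,3):
  R=197: 197/255≈0.7725 > 0.04045 → ((0.7725+0.055)/1.055)^2.4 ≈ 0.55834
  G=249: 249/255≈0.9765 > 0.04045 → ((0.9765+0.055)/1.055)^2.4 ≈ 0.94731
  B=3: 3/255≈0.0118 ≤ 0.04045 → 0.0118/12.92 ≈ 0.00091
  L2 = 0.2126×0.55834 + 0.7152×0.94731 + 0.0722×0.00091 ≈ 0.79628
Lighter = 0.79628, Darker = 0.66712
Ratio = (L_lighter + 0.05) / (L_darker + 0.05)
Ratio = (0.79628 + 0.05) / (0.66712 + 0.05) = 0.84628 / 0.71712 ≈ 1.1801
Ratio ≈ 1.18:1


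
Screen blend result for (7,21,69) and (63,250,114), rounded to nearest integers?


Screen: C = 255 - (255-A)×(255-B)/255, rounded to nearest integer
R: 255 - (255-7)×(255-63)/255 = 255 - 47616/255 ≈ 255 - 186.729 = 68.271 → 68
G: 255 - (255-21)×(255-250)/255 = 255 - 1170/255 ≈ 255 - 4.588 = 250.412 → 250
B: 255 - (255-69)×(255-114)/255 = 255 - 26226/255 ≈ 255 - 102.847 = 152.153 → 152
= RGB(68, 250, 152)


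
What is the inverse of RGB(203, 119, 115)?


Invert: (255-R, 255-G, 255-B)
R: 255-203 = 52
G: 255-119 = 136
B: 255-115 = 140
= RGB(52, 136, 140)


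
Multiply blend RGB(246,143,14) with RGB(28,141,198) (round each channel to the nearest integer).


Multiply: C = A×B/255, rounded to nearest integer
R: 246×28/255 = 6888/255 ≈ 27.012 → 27
G: 143×141/255 = 20163/255 ≈ 79.071 → 79
B: 14×198/255 = 2772/255 ≈ 10.871 → 11
= RGB(27, 79, 11)


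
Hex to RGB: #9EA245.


9E → 158 (R)
A2 → 162 (G)
45 → 69 (B)
= RGB(158, 162, 69)


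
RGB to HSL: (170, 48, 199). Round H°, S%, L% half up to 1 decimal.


Normalize: R'=170/255≈0.6667, G'=48/255≈0.1882, B'=199/255≈0.7804
Max=199/255, Min=48/255, Δ=Max-Min=151/255
L = (Max+Min)/2 = (199+48)/510 = 247/510 = 0.48431… → L = 48.4%
L ≤ 0.5 → S = Δ/(Max+Min) = 151/(199+48) = 151/247 = 0.61133… → S = 61.1%
(the 1/255 factors cancel in S and H, so raw channel differences can be used)
Max is B' → H = 60 × ((R-G)/Δ + 4) = 60 × ((170-48)/151 + 4)
  122/151 + 4 = 0.8079… + 4 = 4.8079…
  H = 60 × 4.8079… = 288.476…° → H = 288.5°
= HSL(288.5°, 61.1%, 48.4%)


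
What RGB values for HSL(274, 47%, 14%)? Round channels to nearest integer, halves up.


H=274°, S=0.47, L=0.14
C = (1-|2L-1|)×S = (1-|-0.72|)×0.47 = 0.1316
H' = H/60 = 274/60 ≈ 4.5667; X = C×(1-|H' mod 2 - 1|) ≈ 0.0746
m = L - C/2 = 0.14 - 0.0658 = 0.0742
Sector ⌊H'⌋ = 4 → (R',G',B') = (≈0.0746, 0.0, 0.1316)
RGB = ((R'+m)×255, (G'+m)×255, (B'+m)×255) = (37.9372, 18.921, 52.479)
Round half up → RGB(38, 19, 52)


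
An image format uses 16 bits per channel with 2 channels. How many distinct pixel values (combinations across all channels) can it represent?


Total bits = 16 bits/channel × 2 channels = 32 bits
Distinct pixel values = 2^32
= 4,294,967,296 pixel values


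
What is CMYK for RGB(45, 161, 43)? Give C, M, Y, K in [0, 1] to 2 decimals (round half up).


R'=45/255≈0.1765, G'=161/255≈0.6314, B'=43/255≈0.1686
K = 1 - max(R',G',B') = 1 - 161/255 = 94/255 = 0.36862… → 0.37
(1-R'-K)/(1-K) simplifies to (max-R)/max with max = 161:
C = (161-45)/161 = 116/161 = 0.72049… → 0.72
M = (161-161)/161 = 0/161 = 0 → 0.00
Y = (161-43)/161 = 118/161 = 0.73291… → 0.73
= CMYK(0.72, 0.00, 0.73, 0.37)


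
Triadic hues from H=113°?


Triadic: equally spaced at 120° intervals
H1 = 113°
H2 = (113 + 120) mod 360 = 233°
H3 = (113 + 240) mod 360 = 353°
Triadic = 113°, 233°, 353°


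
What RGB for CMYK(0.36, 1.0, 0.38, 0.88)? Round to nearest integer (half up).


R = 255 × (1-C) × (1-K) = 255 × 0.64 × 0.12 = 19.584 → 20
G = 255 × (1-M) × (1-K) = 255 × 0.00 × 0.12 = 0
B = 255 × (1-Y) × (1-K) = 255 × 0.62 × 0.12 = 18.972 → 19
= RGB(20, 0, 19)


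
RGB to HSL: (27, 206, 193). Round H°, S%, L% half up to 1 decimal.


Normalize: R'=27/255≈0.1059, G'=206/255≈0.8078, B'=193/255≈0.7569
Max=206/255, Min=27/255, Δ=Max-Min=179/255
L = (Max+Min)/2 = (206+27)/510 = 233/510 = 0.45686… → L = 45.7%
L ≤ 0.5 → S = Δ/(Max+Min) = 179/(206+27) = 179/233 = 0.76824… → S = 76.8%
(the 1/255 factors cancel in S and H, so raw channel differences can be used)
Max is G' → H = 60 × ((B-R)/Δ + 2) = 60 × ((193-27)/179 + 2)
  166/179 + 2 = 0.9273… + 2 = 2.9273…
  H = 60 × 2.9273… = 175.642…° → H = 175.6°
= HSL(175.6°, 76.8%, 45.7%)


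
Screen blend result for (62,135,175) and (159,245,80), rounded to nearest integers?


Screen: C = 255 - (255-A)×(255-B)/255, rounded to nearest integer
R: 255 - (255-62)×(255-159)/255 = 255 - 18528/255 ≈ 255 - 72.659 = 182.341 → 182
G: 255 - (255-135)×(255-245)/255 = 255 - 1200/255 ≈ 255 - 4.706 = 250.294 → 250
B: 255 - (255-175)×(255-80)/255 = 255 - 14000/255 ≈ 255 - 54.902 = 200.098 → 200
= RGB(182, 250, 200)


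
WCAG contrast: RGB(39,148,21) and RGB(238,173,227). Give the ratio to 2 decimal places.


Linearize each sRGB channel c=v/255: c/12.92 if c ≤ 0.04045 else ((c+0.055)/1.055)^2.4
L = 0.2126×R_lin + 0.7152×G_lin + 0.0722×B_lin
Color 1 (39,148,21):
  R=39: 39/255≈0.1529 > 0.04045 → ((0.1529+0.055)/1.055)^2.4 ≈ 0.02029
  G=148: 148/255≈0.5804 > 0.04045 → ((0.5804+0.055)/1.055)^2.4 ≈ 0.29614
  B=21: 21/255≈0.0824 > 0.04045 → ((0.0824+0.055)/1.055)^2.4 ≈ 0.00750
  L1 = 0.2126×0.02029 + 0.7152×0.29614 + 0.0722×0.00750 ≈ 0.21665
Color 2 (238,173,227):
  R=238: 238/255≈0.9333 > 0.04045 → ((0.9333+0.055)/1.055)^2.4 ≈ 0.85499
  G=173: 173/255≈0.6784 > 0.04045 → ((0.6784+0.055)/1.055)^2.4 ≈ 0.41789
  B=227: 227/255≈0.8902 > 0.04045 → ((0.8902+0.055)/1.055)^2.4 ≈ 0.76815
  L2 = 0.2126×0.85499 + 0.7152×0.41789 + 0.0722×0.76815 ≈ 0.53610
Lighter = 0.53610, Darker = 0.21665
Ratio = (L_lighter + 0.05) / (L_darker + 0.05)
Ratio = (0.53610 + 0.05) / (0.21665 + 0.05) = 0.58610 / 0.26665 ≈ 2.1980
Ratio ≈ 2.20:1


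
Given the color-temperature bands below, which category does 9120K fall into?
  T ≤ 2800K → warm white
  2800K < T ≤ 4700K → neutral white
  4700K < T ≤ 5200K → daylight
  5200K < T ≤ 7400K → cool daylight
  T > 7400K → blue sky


Temperature: 9120K
9120K > 7400K → blue sky
Classification: blue sky


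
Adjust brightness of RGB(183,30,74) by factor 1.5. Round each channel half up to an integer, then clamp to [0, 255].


Multiply each channel by 1.5, round half up, clamp to [0, 255]
R: 183×1.5 = 274.5 → round → 275 → clamp → 255
G: 30×1.5 = 45
B: 74×1.5 = 111
= RGB(255, 45, 111)


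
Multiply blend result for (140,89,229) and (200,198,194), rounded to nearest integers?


Multiply: C = A×B/255, rounded to nearest integer
R: 140×200/255 = 28000/255 ≈ 109.804 → 110
G: 89×198/255 = 17622/255 ≈ 69.106 → 69
B: 229×194/255 = 44426/255 ≈ 174.220 → 174
= RGB(110, 69, 174)


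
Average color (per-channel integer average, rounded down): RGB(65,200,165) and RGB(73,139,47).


Midpoint: each channel = ⌊(C₁+C₂)/2⌋
R: ⌊(65+73)/2⌋ = 69
G: ⌊(200+139)/2⌋ = 169
B: ⌊(165+47)/2⌋ = 106
= RGB(69, 169, 106)


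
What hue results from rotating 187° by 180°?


New hue = (H + rotation) mod 360
New hue = (187 + 180) mod 360
= 367 mod 360
= 7°


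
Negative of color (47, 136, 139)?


Invert: (255-R, 255-G, 255-B)
R: 255-47 = 208
G: 255-136 = 119
B: 255-139 = 116
= RGB(208, 119, 116)


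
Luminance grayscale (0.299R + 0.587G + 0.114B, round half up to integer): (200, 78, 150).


Gray = 0.299×R + 0.587×G + 0.114×B
Gray = 0.299×200 + 0.587×78 + 0.114×150
Gray = 59.800 + 45.786 + 17.100
Gray = 122.686 → round half up → 123
Gray = 123


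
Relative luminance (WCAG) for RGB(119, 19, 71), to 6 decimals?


Linearize each channel (sRGB transfer function): c = v/255; c_lin = c/12.92 if c ≤ 0.04045, else ((c+0.055)/1.055)^2.4
  R: 119/255 ≈ 0.466667 > 0.04045 → ((0.466667+0.055)/1.055)^2.4 ≈ 0.184475
  G: 19/255 ≈ 0.074510 > 0.04045 → ((0.074510+0.055)/1.055)^2.4 ≈ 0.006512
  B: 71/255 ≈ 0.278431 > 0.04045 → ((0.278431+0.055)/1.055)^2.4 ≈ 0.063010
R_lin = 0.184475, G_lin = 0.006512, B_lin = 0.063010
L = 0.2126×R + 0.7152×G + 0.0722×B
L = 0.2126×0.184475 + 0.7152×0.006512 + 0.0722×0.063010
L ≈ 0.048426
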